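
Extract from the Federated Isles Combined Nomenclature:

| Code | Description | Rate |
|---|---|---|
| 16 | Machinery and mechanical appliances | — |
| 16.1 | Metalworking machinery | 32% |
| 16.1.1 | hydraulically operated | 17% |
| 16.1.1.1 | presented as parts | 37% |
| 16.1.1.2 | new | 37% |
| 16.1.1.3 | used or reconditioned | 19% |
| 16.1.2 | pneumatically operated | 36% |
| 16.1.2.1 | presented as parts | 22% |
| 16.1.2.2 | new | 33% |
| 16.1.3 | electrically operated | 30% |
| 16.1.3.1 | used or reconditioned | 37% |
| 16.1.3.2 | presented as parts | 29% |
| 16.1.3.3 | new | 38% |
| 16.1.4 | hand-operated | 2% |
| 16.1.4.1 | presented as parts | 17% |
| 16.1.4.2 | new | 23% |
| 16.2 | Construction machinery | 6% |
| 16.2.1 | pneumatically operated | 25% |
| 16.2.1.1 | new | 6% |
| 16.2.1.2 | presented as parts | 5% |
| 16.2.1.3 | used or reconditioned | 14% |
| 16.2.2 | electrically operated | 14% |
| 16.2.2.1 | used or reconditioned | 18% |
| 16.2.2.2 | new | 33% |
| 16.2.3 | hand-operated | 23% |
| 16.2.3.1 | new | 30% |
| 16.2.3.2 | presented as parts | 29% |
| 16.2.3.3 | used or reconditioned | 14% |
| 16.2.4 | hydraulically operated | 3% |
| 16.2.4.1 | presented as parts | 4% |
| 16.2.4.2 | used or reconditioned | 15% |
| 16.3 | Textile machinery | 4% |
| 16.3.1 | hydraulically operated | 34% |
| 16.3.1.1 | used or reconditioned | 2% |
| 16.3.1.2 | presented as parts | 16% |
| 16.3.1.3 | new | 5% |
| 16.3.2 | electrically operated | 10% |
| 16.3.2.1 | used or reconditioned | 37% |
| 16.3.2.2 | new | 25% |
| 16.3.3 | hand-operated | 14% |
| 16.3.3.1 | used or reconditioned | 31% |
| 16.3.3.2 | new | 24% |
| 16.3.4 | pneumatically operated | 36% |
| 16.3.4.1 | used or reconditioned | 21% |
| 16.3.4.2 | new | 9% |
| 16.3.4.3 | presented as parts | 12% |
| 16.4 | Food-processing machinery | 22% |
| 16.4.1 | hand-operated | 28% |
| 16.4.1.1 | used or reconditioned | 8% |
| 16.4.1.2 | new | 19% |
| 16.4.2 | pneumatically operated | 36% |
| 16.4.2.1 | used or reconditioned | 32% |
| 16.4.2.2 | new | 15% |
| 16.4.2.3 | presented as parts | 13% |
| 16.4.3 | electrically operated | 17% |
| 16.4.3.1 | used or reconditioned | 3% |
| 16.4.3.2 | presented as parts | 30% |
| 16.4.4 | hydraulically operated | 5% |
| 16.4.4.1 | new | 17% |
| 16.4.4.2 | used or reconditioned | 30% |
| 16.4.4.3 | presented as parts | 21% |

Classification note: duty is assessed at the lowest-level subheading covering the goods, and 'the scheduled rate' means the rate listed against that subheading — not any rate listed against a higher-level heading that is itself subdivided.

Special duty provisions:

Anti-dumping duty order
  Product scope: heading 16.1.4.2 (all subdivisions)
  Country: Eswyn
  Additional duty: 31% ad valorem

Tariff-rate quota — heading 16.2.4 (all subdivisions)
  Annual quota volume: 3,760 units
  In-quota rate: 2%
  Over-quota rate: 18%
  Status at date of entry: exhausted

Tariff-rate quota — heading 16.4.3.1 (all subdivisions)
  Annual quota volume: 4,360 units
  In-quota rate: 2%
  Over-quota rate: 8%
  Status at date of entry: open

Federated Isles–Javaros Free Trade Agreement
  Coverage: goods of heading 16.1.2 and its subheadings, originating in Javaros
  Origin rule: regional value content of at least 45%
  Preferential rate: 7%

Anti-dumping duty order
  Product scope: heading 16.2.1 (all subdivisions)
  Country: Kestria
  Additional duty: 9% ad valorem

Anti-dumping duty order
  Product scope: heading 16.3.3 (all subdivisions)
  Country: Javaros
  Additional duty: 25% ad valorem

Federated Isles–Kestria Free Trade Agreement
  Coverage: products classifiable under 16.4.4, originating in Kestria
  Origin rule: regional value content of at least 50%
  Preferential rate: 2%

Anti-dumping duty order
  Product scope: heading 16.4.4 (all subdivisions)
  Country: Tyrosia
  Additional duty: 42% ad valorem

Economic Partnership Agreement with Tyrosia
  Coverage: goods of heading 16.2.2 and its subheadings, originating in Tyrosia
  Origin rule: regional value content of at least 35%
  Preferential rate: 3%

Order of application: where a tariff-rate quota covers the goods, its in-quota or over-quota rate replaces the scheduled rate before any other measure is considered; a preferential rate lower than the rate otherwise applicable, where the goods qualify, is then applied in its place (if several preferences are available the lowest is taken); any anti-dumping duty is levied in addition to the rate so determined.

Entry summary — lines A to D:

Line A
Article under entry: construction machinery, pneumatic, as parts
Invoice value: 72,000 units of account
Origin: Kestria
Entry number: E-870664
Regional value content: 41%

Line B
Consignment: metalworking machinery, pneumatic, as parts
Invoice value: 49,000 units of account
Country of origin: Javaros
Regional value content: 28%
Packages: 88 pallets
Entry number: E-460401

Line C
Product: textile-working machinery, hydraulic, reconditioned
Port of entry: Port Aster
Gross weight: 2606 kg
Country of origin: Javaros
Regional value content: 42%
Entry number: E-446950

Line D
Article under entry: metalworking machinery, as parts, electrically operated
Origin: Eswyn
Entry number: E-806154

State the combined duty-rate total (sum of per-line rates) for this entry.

Line A: construction → 16.2; pneumatic → 16.2.1; as parts → 16.2.1.2. Scheduled 5%. Kestria agreement on 16.4.4: 16.2.1.2 not covered; anti-dumping (Kestria, 16.2.1): +9%; total 5% + 9% = 14%. → 14%.
Line B: metalworking → 16.1; pneumatic → 16.1.2; as parts → 16.1.2.1. Scheduled 22%. Javaros agreement on 16.1.2: RVC < 45%. → 22%.
Line C: textile-working → 16.3; hydraulic → 16.3.1; reconditioned → 16.3.1.1. Scheduled 2%. Javaros agreement on 16.1.2: 16.3.1.1 not covered. → 2%.
Line D: metalworking → 16.1; electrically operated → 16.1.3; as parts → 16.1.3.2. Scheduled 29%. No special measure applies. → 29%.
Sum: 14% + 22% + 2% + 29% = 67%.

67%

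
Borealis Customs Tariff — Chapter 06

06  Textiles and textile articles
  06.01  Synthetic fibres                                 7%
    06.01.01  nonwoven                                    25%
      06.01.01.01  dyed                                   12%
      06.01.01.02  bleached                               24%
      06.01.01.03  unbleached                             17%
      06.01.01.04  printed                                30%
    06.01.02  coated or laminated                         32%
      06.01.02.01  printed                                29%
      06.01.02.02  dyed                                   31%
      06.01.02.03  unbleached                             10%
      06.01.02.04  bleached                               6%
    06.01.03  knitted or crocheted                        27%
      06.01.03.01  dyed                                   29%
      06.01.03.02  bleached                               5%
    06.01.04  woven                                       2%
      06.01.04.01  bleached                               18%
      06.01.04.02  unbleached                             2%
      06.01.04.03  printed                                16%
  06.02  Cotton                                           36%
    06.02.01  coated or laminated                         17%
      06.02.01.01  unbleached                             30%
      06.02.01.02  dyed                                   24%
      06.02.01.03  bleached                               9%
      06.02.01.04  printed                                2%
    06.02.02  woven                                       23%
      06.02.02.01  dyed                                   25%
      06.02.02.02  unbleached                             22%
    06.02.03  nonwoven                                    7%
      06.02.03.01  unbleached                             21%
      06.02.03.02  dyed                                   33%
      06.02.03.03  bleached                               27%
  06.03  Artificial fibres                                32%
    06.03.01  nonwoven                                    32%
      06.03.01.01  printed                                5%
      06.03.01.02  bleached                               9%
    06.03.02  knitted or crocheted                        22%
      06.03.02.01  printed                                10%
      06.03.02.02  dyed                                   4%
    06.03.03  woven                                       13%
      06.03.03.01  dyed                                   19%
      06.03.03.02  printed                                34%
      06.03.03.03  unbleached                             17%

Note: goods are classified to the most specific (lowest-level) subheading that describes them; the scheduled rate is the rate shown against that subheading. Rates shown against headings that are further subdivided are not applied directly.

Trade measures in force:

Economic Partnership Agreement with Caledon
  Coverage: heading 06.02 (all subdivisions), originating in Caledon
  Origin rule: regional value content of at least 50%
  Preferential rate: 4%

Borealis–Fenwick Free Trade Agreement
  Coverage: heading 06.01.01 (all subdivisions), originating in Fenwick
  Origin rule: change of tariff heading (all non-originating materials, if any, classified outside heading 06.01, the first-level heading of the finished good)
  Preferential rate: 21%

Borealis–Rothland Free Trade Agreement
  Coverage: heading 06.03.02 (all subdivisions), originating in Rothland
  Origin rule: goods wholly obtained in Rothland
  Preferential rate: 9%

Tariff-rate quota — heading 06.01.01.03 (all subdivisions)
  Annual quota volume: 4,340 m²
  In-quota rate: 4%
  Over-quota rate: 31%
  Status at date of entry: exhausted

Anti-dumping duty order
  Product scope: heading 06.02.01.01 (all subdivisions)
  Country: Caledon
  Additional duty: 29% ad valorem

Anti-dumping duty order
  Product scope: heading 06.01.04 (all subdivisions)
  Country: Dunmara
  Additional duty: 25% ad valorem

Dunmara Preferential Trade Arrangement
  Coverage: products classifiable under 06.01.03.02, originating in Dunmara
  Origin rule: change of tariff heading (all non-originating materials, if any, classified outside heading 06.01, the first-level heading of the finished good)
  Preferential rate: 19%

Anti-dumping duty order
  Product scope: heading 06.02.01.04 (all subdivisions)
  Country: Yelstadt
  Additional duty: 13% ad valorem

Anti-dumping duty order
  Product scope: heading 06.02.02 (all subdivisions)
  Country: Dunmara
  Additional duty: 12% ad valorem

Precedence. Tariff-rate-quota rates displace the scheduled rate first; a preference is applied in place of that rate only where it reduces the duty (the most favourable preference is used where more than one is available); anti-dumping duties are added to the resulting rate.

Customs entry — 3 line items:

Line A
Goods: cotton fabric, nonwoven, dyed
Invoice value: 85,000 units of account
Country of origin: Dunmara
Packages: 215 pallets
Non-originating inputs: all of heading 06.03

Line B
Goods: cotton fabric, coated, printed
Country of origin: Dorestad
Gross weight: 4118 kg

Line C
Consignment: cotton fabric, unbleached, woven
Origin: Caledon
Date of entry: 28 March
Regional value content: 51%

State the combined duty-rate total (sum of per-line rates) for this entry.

39%

Line A: cotton → 06.02; nonwoven → 06.02.03; dyed → 06.02.03.02. Scheduled 33%. Dunmara agreement on 06.01.03.02: 06.02.03.02 not covered. → 33%.
Line B: cotton → 06.02; coated → 06.02.01; printed → 06.02.01.04. Scheduled 2%. No special measure applies. → 2%.
Line C: cotton → 06.02; woven → 06.02.02; unbleached → 06.02.02.02. Scheduled 22%. Caledon agreement on 06.02: RVC ≥ 50% → 4% available; preferential 4%. → 4%.
Sum: 33% + 2% + 4% = 39%.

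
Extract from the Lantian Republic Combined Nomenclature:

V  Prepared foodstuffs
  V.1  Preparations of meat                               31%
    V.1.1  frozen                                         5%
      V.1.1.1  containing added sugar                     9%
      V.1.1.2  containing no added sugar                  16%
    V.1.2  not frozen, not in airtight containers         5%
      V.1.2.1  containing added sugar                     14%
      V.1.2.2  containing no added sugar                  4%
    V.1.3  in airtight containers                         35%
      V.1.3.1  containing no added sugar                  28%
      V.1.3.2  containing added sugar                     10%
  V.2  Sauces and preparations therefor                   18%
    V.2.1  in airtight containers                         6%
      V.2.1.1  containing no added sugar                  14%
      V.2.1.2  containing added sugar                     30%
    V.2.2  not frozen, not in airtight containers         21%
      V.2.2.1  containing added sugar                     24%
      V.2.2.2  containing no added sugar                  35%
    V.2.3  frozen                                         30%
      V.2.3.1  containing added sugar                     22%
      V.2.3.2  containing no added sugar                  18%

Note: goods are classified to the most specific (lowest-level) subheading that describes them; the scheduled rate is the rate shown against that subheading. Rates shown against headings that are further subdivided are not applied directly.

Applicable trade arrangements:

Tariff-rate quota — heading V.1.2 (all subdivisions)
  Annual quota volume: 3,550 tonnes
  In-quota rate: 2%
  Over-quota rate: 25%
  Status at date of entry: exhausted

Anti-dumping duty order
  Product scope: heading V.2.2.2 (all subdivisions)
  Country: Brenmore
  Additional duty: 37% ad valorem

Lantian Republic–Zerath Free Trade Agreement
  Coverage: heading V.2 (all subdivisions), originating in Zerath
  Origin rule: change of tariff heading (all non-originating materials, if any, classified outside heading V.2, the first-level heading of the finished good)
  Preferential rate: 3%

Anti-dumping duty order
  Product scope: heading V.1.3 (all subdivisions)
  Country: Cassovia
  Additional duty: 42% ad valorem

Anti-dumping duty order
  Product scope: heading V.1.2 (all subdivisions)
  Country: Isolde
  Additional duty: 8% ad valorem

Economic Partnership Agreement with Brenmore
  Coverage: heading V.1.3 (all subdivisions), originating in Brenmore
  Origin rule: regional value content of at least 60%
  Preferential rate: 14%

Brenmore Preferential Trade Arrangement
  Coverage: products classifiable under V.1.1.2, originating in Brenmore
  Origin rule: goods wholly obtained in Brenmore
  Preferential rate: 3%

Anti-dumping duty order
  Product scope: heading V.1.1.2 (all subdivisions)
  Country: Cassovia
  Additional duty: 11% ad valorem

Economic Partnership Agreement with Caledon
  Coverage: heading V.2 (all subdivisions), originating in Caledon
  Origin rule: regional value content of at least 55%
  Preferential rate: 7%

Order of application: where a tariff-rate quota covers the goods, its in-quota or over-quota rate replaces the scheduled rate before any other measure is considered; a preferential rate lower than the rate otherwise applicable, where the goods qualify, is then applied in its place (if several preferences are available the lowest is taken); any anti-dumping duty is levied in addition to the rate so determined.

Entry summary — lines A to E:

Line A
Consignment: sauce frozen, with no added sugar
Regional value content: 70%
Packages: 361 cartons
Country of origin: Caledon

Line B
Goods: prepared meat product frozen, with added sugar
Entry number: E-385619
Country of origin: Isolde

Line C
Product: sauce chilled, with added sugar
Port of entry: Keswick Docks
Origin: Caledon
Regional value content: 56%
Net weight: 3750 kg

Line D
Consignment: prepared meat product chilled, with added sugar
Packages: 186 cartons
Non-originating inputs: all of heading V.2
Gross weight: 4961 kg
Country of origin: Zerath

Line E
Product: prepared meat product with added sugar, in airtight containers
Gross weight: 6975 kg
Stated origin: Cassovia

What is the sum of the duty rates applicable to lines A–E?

Line A: sauce → V.2; frozen → V.2.3; with no added sugar → V.2.3.2. Scheduled 18%. Caledon agreement on V.2: RVC ≥ 55% → 7% available; preferential 7%. → 7%.
Line B: prepared meat product → V.1; frozen → V.1.1; with added sugar → V.1.1.1. Scheduled 9%. No special measure applies. → 9%.
Line C: sauce → V.2; chilled → V.2.2; with added sugar → V.2.2.1. Scheduled 24%. Caledon agreement on V.2: RVC ≥ 55% → 7% available; preferential 7%. → 7%.
Line D: prepared meat product → V.1; chilled → V.1.2; with added sugar → V.1.2.1. Scheduled 14%. quota on V.1.2 exhausted → over-quota 25%; Zerath agreement on V.2: V.1.2.1 not covered. → 25%.
Line E: prepared meat product → V.1; in airtight containers → V.1.3; with added sugar → V.1.3.2. Scheduled 10%. anti-dumping (Cassovia, V.1.3): +42%; total 10% + 42% = 52%. → 52%.
Sum: 7% + 9% + 7% + 25% + 52% = 100%.

100%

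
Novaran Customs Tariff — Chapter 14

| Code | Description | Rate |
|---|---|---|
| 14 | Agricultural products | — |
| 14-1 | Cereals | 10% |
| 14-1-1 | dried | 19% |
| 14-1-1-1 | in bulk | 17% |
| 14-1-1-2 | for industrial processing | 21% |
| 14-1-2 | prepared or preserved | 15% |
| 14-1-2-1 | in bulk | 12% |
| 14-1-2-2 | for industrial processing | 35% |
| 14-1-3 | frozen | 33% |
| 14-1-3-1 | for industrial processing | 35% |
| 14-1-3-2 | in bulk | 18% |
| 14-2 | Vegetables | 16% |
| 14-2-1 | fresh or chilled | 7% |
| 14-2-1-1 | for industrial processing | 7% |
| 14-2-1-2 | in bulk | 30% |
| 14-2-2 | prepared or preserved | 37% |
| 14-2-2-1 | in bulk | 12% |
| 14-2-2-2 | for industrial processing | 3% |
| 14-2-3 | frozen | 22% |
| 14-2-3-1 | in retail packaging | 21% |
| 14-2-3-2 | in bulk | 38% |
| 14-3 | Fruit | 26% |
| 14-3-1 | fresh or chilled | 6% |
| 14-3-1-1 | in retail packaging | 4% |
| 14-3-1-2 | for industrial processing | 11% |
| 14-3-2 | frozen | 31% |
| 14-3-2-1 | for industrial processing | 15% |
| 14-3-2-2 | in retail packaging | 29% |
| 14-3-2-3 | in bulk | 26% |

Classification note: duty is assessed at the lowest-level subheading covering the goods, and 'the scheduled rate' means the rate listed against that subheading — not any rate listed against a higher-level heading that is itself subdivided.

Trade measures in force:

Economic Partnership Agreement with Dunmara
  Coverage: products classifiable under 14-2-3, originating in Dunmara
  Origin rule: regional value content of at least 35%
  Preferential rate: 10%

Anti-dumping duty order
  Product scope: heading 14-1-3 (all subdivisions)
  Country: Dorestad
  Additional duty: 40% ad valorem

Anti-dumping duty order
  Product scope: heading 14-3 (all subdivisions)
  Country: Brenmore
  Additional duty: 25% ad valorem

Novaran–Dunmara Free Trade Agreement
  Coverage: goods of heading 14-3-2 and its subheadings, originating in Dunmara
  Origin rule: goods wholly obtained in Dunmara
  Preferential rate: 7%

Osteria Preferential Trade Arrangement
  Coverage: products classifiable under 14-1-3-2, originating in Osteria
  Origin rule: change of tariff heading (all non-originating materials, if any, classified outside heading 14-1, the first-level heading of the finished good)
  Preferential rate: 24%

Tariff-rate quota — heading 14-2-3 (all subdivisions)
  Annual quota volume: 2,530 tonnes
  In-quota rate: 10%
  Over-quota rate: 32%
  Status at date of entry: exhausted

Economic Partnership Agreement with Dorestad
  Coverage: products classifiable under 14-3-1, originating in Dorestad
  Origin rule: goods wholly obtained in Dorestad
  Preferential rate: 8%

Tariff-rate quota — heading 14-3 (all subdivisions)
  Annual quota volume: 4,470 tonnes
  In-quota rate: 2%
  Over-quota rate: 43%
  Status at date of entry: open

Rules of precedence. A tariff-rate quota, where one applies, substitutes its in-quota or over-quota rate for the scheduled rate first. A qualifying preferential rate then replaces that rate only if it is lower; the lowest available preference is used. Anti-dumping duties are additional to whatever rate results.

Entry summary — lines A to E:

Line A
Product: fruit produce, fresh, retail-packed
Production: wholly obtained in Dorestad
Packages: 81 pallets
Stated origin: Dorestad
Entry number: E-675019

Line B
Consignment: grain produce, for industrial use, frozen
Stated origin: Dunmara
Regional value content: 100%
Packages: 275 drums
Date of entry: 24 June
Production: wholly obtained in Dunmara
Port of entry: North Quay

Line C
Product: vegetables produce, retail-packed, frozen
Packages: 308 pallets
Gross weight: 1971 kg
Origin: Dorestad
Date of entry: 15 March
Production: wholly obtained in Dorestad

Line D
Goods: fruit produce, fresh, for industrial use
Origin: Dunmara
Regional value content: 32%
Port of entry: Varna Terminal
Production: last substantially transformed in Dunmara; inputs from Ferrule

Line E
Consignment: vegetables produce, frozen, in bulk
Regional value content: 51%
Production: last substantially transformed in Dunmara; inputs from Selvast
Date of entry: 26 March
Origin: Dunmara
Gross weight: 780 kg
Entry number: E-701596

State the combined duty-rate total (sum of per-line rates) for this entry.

Line A: fruit → 14-3; fresh → 14-3-1; retail-packed → 14-3-1-1. Scheduled 4%. quota on 14-3 open → in-quota 2%; Dorestad agreement on 14-3-1: wholly obtained → 8% available; preference 8% not lower than 2% → no reduction. → 2%.
Line B: grain → 14-1; frozen → 14-1-3; for industrial use → 14-1-3-1. Scheduled 35%. Dunmara agreement on 14-2-3: 14-1-3-1 not covered; Dunmara agreement on 14-3-2: 14-1-3-1 not covered. → 35%.
Line C: vegetables → 14-2; frozen → 14-2-3; retail-packed → 14-2-3-1. Scheduled 21%. quota on 14-2-3 exhausted → over-quota 32%; Dorestad agreement on 14-3-1: 14-2-3-1 not covered. → 32%.
Line D: fruit → 14-3; fresh → 14-3-1; for industrial use → 14-3-1-2. Scheduled 11%. quota on 14-3 open → in-quota 2%; Dunmara agreement on 14-2-3: 14-3-1-2 not covered; Dunmara agreement on 14-3-2: 14-3-1-2 not covered. → 2%.
Line E: vegetables → 14-2; frozen → 14-2-3; in bulk → 14-2-3-2. Scheduled 38%. quota on 14-2-3 exhausted → over-quota 32%; Dunmara agreement on 14-2-3: RVC ≥ 35% → 10% available; Dunmara agreement on 14-3-2: 14-2-3-2 not covered; preferential 10%. → 10%.
Sum: 2% + 35% + 32% + 2% + 10% = 81%.

81%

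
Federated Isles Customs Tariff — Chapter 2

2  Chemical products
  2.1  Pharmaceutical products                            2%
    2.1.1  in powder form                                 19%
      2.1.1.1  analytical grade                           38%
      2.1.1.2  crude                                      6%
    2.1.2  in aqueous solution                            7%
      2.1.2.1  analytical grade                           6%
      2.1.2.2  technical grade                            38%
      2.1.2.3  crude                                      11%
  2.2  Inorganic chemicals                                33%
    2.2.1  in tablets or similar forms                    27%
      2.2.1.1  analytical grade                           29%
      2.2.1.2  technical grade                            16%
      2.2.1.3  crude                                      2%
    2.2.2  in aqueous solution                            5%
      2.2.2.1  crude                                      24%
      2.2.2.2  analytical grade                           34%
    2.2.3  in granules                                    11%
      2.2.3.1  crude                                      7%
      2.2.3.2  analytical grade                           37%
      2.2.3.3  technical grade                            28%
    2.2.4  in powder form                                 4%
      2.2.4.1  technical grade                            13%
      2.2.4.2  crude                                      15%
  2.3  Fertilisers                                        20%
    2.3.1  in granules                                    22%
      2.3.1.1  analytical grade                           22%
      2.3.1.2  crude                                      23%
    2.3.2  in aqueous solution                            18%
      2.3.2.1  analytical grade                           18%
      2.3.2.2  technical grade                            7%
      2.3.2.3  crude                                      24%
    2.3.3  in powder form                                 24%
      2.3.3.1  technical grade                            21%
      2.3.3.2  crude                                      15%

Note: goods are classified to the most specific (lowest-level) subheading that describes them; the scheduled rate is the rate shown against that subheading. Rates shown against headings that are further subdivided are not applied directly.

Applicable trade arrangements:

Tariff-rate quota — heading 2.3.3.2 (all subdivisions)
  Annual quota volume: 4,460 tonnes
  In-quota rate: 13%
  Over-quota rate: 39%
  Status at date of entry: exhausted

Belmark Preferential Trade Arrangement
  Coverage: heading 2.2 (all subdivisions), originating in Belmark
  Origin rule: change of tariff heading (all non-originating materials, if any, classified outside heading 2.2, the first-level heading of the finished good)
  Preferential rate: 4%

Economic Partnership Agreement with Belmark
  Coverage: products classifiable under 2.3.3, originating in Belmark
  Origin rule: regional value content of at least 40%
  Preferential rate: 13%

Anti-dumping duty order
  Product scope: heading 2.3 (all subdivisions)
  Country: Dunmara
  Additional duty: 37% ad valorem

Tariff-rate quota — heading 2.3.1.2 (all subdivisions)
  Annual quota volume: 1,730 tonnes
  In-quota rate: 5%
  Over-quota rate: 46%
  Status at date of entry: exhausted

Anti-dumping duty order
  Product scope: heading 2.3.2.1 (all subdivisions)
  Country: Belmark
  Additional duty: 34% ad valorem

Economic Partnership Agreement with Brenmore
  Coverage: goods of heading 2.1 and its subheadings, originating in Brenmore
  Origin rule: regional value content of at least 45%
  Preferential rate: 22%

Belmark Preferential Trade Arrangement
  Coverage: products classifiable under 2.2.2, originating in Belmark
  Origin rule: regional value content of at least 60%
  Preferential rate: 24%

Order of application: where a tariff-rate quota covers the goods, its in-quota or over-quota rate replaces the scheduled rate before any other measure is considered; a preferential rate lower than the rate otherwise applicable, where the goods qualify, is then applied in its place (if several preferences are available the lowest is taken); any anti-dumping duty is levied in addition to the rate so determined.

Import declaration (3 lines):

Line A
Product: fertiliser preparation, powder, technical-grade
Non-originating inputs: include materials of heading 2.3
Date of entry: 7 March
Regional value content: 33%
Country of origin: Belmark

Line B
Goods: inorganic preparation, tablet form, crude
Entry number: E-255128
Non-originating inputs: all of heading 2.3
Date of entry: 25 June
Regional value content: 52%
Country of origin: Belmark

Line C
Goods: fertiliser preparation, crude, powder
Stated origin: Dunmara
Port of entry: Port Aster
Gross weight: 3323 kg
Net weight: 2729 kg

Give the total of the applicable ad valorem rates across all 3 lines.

Line A: fertiliser → 2.3; powder → 2.3.3; technical-grade → 2.3.3.1. Scheduled 21%. Belmark agreement on 2.2: 2.3.3.1 not covered; Belmark agreement on 2.3.3: RVC < 40%; Belmark agreement on 2.2.2: 2.3.3.1 not covered. → 21%.
Line B: inorganic → 2.2; tablet form → 2.2.1; crude → 2.2.1.3. Scheduled 2%. Belmark agreement on 2.2: CTH met → 4% available; Belmark agreement on 2.3.3: 2.2.1.3 not covered; Belmark agreement on 2.2.2: 2.2.1.3 not covered; preference 4% not lower than 2% → no reduction. → 2%.
Line C: fertiliser → 2.3; powder → 2.3.3; crude → 2.3.3.2. Scheduled 15%. quota on 2.3.3.2 exhausted → over-quota 39%; anti-dumping (Dunmara, 2.3): +37%; total 39% + 37% = 76%. → 76%.
Sum: 21% + 2% + 76% = 99%.

99%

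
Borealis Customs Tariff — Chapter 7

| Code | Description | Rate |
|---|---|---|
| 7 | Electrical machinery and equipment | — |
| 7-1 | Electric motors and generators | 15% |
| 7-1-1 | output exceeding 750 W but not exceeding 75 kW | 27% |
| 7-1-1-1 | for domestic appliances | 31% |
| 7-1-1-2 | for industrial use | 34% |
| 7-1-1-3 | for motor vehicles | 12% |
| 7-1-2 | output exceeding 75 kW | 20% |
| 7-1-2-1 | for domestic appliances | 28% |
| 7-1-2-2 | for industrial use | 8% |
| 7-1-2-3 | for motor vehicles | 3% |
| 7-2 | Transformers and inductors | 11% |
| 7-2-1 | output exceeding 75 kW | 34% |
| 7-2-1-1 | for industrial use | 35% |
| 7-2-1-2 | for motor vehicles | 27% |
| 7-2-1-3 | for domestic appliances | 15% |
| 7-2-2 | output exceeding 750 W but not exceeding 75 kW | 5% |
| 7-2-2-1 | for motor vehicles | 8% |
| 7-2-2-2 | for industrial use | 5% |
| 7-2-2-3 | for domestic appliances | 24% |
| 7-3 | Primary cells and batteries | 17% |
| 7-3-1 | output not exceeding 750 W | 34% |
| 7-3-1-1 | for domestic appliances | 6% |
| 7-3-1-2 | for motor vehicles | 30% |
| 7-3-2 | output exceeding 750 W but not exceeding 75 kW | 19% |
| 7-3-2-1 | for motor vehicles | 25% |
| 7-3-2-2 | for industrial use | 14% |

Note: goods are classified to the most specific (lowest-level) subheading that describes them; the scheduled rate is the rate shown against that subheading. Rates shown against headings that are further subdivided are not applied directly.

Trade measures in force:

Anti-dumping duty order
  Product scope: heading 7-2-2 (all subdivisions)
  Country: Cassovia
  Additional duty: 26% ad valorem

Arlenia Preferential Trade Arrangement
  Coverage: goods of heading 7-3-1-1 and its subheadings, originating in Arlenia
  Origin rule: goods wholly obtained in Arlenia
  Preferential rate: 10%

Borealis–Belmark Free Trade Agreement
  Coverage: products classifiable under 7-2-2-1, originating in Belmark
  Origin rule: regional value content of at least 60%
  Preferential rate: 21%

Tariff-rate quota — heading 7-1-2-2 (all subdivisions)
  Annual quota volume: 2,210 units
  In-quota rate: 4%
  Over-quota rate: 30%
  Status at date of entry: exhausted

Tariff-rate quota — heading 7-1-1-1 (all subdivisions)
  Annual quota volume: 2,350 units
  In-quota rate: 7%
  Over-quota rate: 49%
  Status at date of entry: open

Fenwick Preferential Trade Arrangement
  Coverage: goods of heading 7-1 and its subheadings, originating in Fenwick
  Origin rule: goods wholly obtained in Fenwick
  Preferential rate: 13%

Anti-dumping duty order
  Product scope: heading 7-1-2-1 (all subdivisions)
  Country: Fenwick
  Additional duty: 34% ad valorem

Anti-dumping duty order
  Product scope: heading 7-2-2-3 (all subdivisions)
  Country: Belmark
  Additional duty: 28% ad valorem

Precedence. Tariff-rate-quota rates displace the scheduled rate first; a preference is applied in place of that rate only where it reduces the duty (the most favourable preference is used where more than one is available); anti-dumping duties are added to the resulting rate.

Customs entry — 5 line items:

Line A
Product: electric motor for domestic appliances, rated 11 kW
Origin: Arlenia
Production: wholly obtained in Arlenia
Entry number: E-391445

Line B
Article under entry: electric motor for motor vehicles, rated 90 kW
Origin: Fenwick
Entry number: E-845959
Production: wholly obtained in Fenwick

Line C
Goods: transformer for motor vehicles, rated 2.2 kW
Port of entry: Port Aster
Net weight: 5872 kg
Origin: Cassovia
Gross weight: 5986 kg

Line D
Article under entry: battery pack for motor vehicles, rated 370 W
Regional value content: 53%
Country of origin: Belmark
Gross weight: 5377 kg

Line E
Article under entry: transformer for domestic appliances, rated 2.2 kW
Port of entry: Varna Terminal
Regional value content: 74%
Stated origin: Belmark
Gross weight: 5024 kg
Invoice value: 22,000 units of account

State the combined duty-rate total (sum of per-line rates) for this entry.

Line A: electric motor → 7-1; rated 11 kW → 7-1-1; for domestic appliances → 7-1-1-1. Scheduled 31%. quota on 7-1-1-1 open → in-quota 7%; Arlenia agreement on 7-3-1-1: 7-1-1-1 not covered. → 7%.
Line B: electric motor → 7-1; rated 90 kW → 7-1-2; for motor vehicles → 7-1-2-3. Scheduled 3%. Fenwick agreement on 7-1: wholly obtained → 13% available; preference 13% not lower than 3% → no reduction. → 3%.
Line C: transformer → 7-2; rated 2.2 kW → 7-2-2; for motor vehicles → 7-2-2-1. Scheduled 8%. anti-dumping (Cassovia, 7-2-2): +26%; total 8% + 26% = 34%. → 34%.
Line D: battery pack → 7-3; rated 370 W → 7-3-1; for motor vehicles → 7-3-1-2. Scheduled 30%. Belmark agreement on 7-2-2-1: 7-3-1-2 not covered. → 30%.
Line E: transformer → 7-2; rated 2.2 kW → 7-2-2; for domestic appliances → 7-2-2-3. Scheduled 24%. Belmark agreement on 7-2-2-1: 7-2-2-3 not covered; anti-dumping (Belmark, 7-2-2-3): +28%; total 24% + 28% = 52%. → 52%.
Sum: 7% + 3% + 34% + 30% + 52% = 126%.

126%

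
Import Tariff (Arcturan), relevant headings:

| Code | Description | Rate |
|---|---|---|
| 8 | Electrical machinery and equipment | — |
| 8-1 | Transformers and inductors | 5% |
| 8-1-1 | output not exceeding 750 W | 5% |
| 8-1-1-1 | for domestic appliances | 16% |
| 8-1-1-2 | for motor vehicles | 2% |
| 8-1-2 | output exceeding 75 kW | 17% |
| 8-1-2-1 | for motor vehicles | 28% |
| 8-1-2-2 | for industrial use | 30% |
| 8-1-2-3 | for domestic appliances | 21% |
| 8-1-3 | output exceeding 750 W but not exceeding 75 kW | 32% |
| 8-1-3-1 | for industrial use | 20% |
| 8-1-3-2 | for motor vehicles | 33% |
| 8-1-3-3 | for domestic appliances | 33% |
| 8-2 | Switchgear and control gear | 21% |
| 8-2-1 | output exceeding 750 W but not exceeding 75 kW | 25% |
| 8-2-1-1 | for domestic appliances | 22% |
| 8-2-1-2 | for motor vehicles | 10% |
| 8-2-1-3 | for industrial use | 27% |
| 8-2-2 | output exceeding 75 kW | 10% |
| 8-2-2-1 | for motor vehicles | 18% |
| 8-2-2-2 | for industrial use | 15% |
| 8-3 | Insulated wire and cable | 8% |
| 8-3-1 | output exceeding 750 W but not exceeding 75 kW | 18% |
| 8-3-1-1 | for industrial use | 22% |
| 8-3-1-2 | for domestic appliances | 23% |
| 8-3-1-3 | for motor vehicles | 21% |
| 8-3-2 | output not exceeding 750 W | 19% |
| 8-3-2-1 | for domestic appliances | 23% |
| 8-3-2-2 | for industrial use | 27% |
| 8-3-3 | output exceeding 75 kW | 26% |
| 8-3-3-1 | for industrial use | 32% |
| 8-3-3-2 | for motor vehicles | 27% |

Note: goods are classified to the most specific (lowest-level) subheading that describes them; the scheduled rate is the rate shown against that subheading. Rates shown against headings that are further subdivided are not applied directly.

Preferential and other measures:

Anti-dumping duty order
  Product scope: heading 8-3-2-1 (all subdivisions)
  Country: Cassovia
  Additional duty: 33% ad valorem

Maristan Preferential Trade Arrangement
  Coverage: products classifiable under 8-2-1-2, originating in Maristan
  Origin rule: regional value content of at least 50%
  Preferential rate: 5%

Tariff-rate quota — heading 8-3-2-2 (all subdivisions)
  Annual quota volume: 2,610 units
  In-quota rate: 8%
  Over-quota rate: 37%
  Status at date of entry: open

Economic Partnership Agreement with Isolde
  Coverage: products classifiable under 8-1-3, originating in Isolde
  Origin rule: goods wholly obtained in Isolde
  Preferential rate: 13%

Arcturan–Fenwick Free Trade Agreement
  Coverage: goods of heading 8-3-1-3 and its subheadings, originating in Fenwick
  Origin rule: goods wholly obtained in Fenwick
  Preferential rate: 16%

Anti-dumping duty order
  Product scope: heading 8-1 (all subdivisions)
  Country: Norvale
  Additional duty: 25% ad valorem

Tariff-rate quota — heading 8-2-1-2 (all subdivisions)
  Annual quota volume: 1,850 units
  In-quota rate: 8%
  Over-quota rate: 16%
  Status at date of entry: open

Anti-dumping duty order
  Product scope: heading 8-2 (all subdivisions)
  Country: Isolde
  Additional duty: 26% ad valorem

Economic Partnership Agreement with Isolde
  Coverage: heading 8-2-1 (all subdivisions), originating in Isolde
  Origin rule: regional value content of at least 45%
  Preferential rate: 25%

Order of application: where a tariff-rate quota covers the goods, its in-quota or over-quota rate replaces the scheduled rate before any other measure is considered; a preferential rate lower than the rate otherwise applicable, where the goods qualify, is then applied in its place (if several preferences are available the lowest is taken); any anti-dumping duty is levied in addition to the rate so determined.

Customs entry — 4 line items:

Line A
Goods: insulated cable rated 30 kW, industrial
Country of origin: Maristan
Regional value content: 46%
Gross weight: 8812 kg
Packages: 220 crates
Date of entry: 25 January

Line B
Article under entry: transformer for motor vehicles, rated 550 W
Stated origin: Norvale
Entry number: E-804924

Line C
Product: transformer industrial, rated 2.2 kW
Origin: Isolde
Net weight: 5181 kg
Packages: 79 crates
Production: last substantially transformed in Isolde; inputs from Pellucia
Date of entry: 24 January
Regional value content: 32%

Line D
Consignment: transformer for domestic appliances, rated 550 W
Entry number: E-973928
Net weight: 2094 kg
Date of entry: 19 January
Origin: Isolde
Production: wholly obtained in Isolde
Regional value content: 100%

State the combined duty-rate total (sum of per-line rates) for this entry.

85%

Line A: insulated cable → 8-3; rated 30 kW → 8-3-1; industrial → 8-3-1-1. Scheduled 22%. Maristan agreement on 8-2-1-2: 8-3-1-1 not covered. → 22%.
Line B: transformer → 8-1; rated 550 W → 8-1-1; for motor vehicles → 8-1-1-2. Scheduled 2%. anti-dumping (Norvale, 8-1): +25%; total 2% + 25% = 27%. → 27%.
Line C: transformer → 8-1; rated 2.2 kW → 8-1-3; industrial → 8-1-3-1. Scheduled 20%. Isolde agreement on 8-1-3: not wholly obtained; Isolde agreement on 8-2-1: 8-1-3-1 not covered. → 20%.
Line D: transformer → 8-1; rated 550 W → 8-1-1; for domestic appliances → 8-1-1-1. Scheduled 16%. Isolde agreement on 8-1-3: 8-1-1-1 not covered; Isolde agreement on 8-2-1: 8-1-1-1 not covered. → 16%.
Sum: 22% + 27% + 20% + 16% = 85%.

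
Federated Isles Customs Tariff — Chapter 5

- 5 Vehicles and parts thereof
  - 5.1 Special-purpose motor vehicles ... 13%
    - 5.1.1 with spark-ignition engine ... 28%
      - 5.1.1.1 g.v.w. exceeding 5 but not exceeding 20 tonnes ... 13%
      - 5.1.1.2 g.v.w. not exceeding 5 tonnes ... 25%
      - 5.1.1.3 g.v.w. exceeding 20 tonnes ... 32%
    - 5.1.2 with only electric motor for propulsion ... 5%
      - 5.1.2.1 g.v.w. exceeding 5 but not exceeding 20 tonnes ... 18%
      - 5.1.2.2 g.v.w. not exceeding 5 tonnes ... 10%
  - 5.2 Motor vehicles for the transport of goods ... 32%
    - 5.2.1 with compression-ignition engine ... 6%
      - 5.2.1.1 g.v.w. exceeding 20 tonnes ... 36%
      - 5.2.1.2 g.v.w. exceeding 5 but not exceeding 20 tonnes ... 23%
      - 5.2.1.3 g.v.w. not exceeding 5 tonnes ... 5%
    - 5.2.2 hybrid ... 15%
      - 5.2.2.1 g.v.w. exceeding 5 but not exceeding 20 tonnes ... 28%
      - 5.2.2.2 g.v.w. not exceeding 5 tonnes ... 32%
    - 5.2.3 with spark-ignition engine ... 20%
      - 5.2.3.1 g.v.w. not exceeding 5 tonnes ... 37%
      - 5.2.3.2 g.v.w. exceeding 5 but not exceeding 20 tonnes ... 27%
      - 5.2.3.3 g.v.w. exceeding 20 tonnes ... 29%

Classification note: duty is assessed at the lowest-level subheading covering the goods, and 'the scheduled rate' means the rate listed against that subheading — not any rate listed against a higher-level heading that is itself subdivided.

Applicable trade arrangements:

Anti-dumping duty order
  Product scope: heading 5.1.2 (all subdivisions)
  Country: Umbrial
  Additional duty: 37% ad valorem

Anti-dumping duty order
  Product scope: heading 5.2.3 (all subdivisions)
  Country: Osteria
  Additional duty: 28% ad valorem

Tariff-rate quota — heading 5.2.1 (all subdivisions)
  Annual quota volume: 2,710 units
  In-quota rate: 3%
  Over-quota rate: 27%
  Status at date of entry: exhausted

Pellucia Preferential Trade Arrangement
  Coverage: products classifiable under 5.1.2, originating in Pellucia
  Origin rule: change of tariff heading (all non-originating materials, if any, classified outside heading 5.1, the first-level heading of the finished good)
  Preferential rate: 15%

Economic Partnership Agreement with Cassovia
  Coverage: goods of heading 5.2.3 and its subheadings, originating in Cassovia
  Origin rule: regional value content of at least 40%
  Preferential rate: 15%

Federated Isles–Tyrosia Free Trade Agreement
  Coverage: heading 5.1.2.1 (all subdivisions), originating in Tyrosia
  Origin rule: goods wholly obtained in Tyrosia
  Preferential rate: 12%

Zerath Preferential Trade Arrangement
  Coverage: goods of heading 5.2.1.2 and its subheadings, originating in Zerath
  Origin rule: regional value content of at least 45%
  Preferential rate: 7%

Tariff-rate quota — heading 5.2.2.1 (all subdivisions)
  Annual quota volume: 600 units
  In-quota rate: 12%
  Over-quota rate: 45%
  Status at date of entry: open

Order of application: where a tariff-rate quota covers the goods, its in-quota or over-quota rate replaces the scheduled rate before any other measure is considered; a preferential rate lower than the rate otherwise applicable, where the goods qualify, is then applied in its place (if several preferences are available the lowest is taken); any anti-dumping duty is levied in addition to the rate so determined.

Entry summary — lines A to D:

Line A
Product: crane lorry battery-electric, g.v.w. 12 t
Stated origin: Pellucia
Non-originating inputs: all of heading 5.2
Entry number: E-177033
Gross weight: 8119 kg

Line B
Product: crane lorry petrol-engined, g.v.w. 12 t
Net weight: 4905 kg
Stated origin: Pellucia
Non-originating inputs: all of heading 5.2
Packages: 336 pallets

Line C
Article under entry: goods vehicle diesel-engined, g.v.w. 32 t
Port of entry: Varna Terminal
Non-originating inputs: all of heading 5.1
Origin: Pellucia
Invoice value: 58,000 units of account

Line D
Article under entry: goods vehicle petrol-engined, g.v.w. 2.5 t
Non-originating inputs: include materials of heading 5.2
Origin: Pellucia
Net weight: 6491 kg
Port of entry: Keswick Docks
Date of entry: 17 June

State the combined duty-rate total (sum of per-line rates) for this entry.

92%

Line A: crane lorry → 5.1; battery-electric → 5.1.2; g.v.w. 12 t → 5.1.2.1. Scheduled 18%. Pellucia agreement on 5.1.2: CTH met → 15% available; preferential 15%. → 15%.
Line B: crane lorry → 5.1; petrol-engined → 5.1.1; g.v.w. 12 t → 5.1.1.1. Scheduled 13%. Pellucia agreement on 5.1.2: 5.1.1.1 not covered. → 13%.
Line C: goods vehicle → 5.2; diesel-engined → 5.2.1; g.v.w. 32 t → 5.2.1.1. Scheduled 36%. quota on 5.2.1 exhausted → over-quota 27%; Pellucia agreement on 5.1.2: 5.2.1.1 not covered. → 27%.
Line D: goods vehicle → 5.2; petrol-engined → 5.2.3; g.v.w. 2.5 t → 5.2.3.1. Scheduled 37%. Pellucia agreement on 5.1.2: 5.2.3.1 not covered. → 37%.
Sum: 15% + 13% + 27% + 37% = 92%.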